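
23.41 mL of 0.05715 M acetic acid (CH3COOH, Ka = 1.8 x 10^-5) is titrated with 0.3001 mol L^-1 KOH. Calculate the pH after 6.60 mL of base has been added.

n(acid) = 0.05715 x 0.02341 = 0.001338 mol; n(KOH) added = 0.3001 x 0.006600 = 0.001981 mol.
Base is in excess by 0.001981 - 0.001338 = 0.0006428 mol in a total volume of 0.03001 L.
[OH^-] = 0.0006428/0.03001 = 0.02142 M, so pOH = 1.67 and pH = 14.00 - 1.67 = 12.33.

12.33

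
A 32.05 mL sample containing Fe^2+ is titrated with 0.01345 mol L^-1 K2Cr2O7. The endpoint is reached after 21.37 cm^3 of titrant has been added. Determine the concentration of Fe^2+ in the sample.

n(K2Cr2O7) = 0.01345 x 0.02137 = 0.0002874 mol.
From the balanced equation, 1 mol K2Cr2O7 reacts with 6 mol Fe^2+, so n(Fe^2+) = 0.0002874 x 6/1 = 0.001725 mol.
[Fe^2+] = 0.001725 / 0.03205 L = 0.0538 M.

0.0538 M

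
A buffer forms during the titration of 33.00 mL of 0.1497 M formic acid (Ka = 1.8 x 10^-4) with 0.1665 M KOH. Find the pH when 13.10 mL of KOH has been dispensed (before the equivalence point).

3.64

Initial n(HCOOH) = 0.1497 x 0.03300 = 0.004940 mol.
n(KOH) added = 0.1665 x 0.01310 = 0.002181 mol, converting that many moles of HCOOH to HCOO-.
Remaining n(HCOOH) = 0.002759 mol; n(HCOO-) = 0.002181 mol.
By Henderson-Hasselbalch, pH = pKa + log([A^-]/[HA]) = 3.74 + log(0.002181/0.002759) = 3.74 + (-0.10) = 3.64.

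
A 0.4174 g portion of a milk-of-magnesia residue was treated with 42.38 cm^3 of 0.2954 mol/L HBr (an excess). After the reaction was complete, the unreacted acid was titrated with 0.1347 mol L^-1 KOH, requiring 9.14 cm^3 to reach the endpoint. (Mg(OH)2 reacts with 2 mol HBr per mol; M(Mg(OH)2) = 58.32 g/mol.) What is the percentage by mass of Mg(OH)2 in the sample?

Total n(HBr) added = 0.2954 x 0.04238 = 0.01252 mol.
n(KOH) used = 0.1347 x 0.009140 = 0.001231 mol, which equals the excess n(HBr).
So n(HBr) consumed by the sample = 0.01252 - 0.001231 = 0.01129 mol.
n(Mg(OH)2) = 0.01129 / 2 = 0.005644 mol.
mass Mg(OH)2 = 0.005644 x 58.32 = 0.3292 g, so %Mg(OH)2 = 0.3292/0.4174 x 100 = 78.9%.

78.9%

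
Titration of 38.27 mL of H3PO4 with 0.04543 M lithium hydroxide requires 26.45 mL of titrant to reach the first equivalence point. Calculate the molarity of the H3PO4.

0.0314 M

n(LiOH) = 0.04543 x 0.02645 = 0.001202 mol.
At the first equivalence point, 1 mol OH^- react per mol H3PO4, so n(H3PO4) = 0.001202 / 1 = 0.001202 mol.
[H3PO4] = 0.001202 / 0.03827 L = 0.0314 M.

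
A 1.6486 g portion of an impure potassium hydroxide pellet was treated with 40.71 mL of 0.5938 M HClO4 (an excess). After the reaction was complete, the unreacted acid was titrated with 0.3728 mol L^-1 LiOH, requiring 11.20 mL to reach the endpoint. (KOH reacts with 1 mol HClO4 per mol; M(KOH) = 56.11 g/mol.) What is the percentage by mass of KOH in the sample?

68.1%

Total n(HClO4) added = 0.5938 x 0.04071 = 0.02417 mol.
n(LiOH) used = 0.3728 x 0.01120 = 0.004175 mol, which equals the excess n(HClO4).
So n(HClO4) consumed by the sample = 0.02417 - 0.004175 = 0.02000 mol.
n(KOH) = 0.02000 / 1 = 0.02000 mol.
mass KOH = 0.02000 x 56.11 = 1.122 g, so %KOH = 1.122/1.6486 x 100 = 68.1%.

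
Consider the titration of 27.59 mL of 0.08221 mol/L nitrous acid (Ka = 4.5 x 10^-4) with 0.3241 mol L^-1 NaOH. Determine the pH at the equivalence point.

n(HNO2) = 0.08221 x 0.02759 = 0.002268 mol; V(NaOH) at equivalence = 0.002268/0.3241 = 0.006998 L.
At equivalence all the acid is converted to NO2-; total volume = 0.02759 + 0.006998 = 0.03459 L, so [NO2-] = 0.002268/0.03459 = 0.06558 M.
Kb = Kw/Ka = 1.0e-14 / 4.5 x 10^-4 = 2.22e-11.
[OH^-] = sqrt(Kb x [NO2-]) = sqrt(2.22e-11 x 0.06558) = 1.21e-6 M.
pOH = 5.92, so pH = 14.00 - 5.92 = 8.08.

8.08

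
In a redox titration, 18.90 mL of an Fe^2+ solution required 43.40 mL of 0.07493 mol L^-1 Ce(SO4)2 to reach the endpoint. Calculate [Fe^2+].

n(Ce(SO4)2) = 0.07493 x 0.04340 = 0.003252 mol.
From the balanced equation, 1 mol Ce(SO4)2 reacts with 1 mol Fe^2+, so n(Fe^2+) = 0.003252 x 1/1 = 0.003252 mol.
[Fe^2+] = 0.003252 / 0.01890 L = 0.172 M.

0.172 M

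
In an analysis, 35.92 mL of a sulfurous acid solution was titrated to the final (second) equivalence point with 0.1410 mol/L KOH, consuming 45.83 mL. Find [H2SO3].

0.0900 M

n(KOH) = 0.1410 x 0.04583 = 0.006462 mol.
At the final (second) equivalence point, 2 mol OH^- react per mol H2SO3, so n(H2SO3) = 0.006462 / 2 = 0.003231 mol.
[H2SO3] = 0.003231 / 0.03592 L = 0.0900 M.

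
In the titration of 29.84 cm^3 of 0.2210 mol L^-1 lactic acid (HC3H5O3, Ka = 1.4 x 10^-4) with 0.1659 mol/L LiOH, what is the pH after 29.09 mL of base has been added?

4.29

Initial n(HC3H5O3) = 0.2210 x 0.02984 = 0.006595 mol.
n(LiOH) added = 0.1659 x 0.02909 = 0.004826 mol, converting that many moles of HC3H5O3 to C3H5O3-.
Remaining n(HC3H5O3) = 0.001769 mol; n(C3H5O3-) = 0.004826 mol.
By Henderson-Hasselbalch, pH = pKa + log([A^-]/[HA]) = 3.85 + log(0.004826/0.001769) = 3.85 + (+0.44) = 4.29.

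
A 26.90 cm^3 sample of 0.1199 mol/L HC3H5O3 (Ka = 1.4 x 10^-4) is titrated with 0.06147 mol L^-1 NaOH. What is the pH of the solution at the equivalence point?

8.23

n(HC3H5O3) = 0.1199 x 0.02690 = 0.003225 mol; V(NaOH) at equivalence = 0.003225/0.06147 = 0.05247 L.
At equivalence all the acid is converted to C3H5O3-; total volume = 0.02690 + 0.05247 = 0.07937 L, so [C3H5O3-] = 0.003225/0.07937 = 0.04064 M.
Kb = Kw/Ka = 1.0e-14 / 1.4 x 10^-4 = 7.14e-11.
[OH^-] = sqrt(Kb x [C3H5O3-]) = sqrt(7.14e-11 x 0.04064) = 1.70e-6 M.
pOH = 5.77, so pH = 14.00 - 5.77 = 8.23.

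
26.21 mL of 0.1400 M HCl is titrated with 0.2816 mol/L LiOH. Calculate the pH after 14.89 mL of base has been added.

n(acid) = 0.1400 x 0.02621 = 0.003669 mol; n(LiOH) added = 0.2816 x 0.01489 = 0.004193 mol.
Base is in excess by 0.004193 - 0.003669 = 0.0005236 mol in a total volume of 0.04110 L.
[OH^-] = 0.0005236/0.04110 = 0.01274 M, so pOH = 1.89 and pH = 14.00 - 1.89 = 12.11.

12.11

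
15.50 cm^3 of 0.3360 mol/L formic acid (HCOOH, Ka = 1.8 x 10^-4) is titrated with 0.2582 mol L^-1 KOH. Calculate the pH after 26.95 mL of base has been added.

n(acid) = 0.3360 x 0.01550 = 0.005208 mol; n(KOH) added = 0.2582 x 0.02695 = 0.006958 mol.
Base is in excess by 0.006958 - 0.005208 = 0.001750 mol in a total volume of 0.04245 L.
[OH^-] = 0.001750/0.04245 = 0.04124 M, so pOH = 1.38 and pH = 14.00 - 1.38 = 12.62.

12.62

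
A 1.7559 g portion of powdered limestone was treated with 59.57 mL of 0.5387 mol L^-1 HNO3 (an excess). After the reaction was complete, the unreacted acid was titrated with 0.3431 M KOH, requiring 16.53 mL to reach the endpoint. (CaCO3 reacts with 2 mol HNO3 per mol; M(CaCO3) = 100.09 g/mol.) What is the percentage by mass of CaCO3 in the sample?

75.3%

Total n(HNO3) added = 0.5387 x 0.05957 = 0.03209 mol.
n(KOH) used = 0.3431 x 0.01653 = 0.005671 mol, which equals the excess n(HNO3).
So n(HNO3) consumed by the sample = 0.03209 - 0.005671 = 0.02642 mol.
n(CaCO3) = 0.02642 / 2 = 0.01321 mol.
mass CaCO3 = 0.01321 x 100.09 = 1.322 g, so %CaCO3 = 1.322/1.7559 x 100 = 75.3%.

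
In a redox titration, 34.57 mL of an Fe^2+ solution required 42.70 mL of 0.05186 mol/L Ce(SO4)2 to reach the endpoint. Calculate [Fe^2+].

0.0641 M

n(Ce(SO4)2) = 0.05186 x 0.04270 = 0.002214 mol.
From the balanced equation, 1 mol Ce(SO4)2 reacts with 1 mol Fe^2+, so n(Fe^2+) = 0.002214 x 1/1 = 0.002214 mol.
[Fe^2+] = 0.002214 / 0.03457 L = 0.0641 M.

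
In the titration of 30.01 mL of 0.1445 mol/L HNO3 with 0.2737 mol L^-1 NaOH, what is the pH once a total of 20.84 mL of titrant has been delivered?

n(acid) = 0.1445 x 0.03001 = 0.004336 mol; n(NaOH) added = 0.2737 x 0.02084 = 0.005704 mol.
Base is in excess by 0.005704 - 0.004336 = 0.001367 mol in a total volume of 0.05085 L.
[OH^-] = 0.001367/0.05085 = 0.02689 M, so pOH = 1.57 and pH = 14.00 - 1.57 = 12.43.

12.43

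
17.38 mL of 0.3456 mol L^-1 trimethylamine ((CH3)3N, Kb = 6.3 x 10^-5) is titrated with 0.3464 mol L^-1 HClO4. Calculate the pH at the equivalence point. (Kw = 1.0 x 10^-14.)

5.28

n((CH3)3N) = 0.3456 x 0.01738 = 0.006007 mol; V(HClO4) at equivalence = 0.006007/0.3464 = 0.01734 L.
At equivalence the base is fully converted to (CH3)3NH+; total volume = 0.03472 L, so [(CH3)3NH+] = 0.006007/0.03472 = 0.1730 M.
Ka((CH3)3NH+) = Kw/Kb = 1.0e-14 / 6.3 x 10^-5 = 1.59e-10.
[H^+] = sqrt(Ka x [(CH3)3NH+]) = sqrt(1.59e-10 x 0.1730) = 5.24e-6 M.
pH = -log(5.24e-6) = 5.28.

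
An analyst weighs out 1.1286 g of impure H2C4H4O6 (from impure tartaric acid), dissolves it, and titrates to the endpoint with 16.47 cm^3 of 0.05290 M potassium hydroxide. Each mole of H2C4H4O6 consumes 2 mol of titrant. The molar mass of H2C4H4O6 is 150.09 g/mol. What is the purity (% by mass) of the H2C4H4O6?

n(KOH) = 0.05290 x 0.01647 = 0.0008713 mol.
n(H2C4H4O6) = 0.0008713 / 2 = 0.0004356 mol.
mass of H2C4H4O6 = 0.0004356 x 150.09 = 0.06538 g.
% purity = 0.06538 / 1.1286 x 100 = 5.79%.

5.79%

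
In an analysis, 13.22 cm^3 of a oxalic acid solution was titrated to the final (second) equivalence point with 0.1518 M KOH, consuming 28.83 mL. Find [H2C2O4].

0.166 M

n(KOH) = 0.1518 x 0.02883 = 0.004376 mol.
At the final (second) equivalence point, 2 mol OH^- react per mol H2C2O4, so n(H2C2O4) = 0.004376 / 2 = 0.002188 mol.
[H2C2O4] = 0.002188 / 0.01322 L = 0.166 M.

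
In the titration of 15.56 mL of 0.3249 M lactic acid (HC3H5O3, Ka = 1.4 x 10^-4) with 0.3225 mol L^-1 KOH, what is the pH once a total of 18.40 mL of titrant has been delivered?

n(acid) = 0.3249 x 0.01556 = 0.005055 mol; n(KOH) added = 0.3225 x 0.01840 = 0.005934 mol.
Base is in excess by 0.005934 - 0.005055 = 0.0008786 mol in a total volume of 0.03396 L.
[OH^-] = 0.0008786/0.03396 = 0.02587 M, so pOH = 1.59 and pH = 14.00 - 1.59 = 12.41.

12.41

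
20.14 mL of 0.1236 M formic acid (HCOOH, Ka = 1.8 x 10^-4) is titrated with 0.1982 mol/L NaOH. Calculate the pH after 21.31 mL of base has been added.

n(acid) = 0.1236 x 0.02014 = 0.002489 mol; n(NaOH) added = 0.1982 x 0.02131 = 0.004224 mol.
Base is in excess by 0.004224 - 0.002489 = 0.001734 mol in a total volume of 0.04145 L.
[OH^-] = 0.001734/0.04145 = 0.04184 M, so pOH = 1.38 and pH = 14.00 - 1.38 = 12.62.

12.62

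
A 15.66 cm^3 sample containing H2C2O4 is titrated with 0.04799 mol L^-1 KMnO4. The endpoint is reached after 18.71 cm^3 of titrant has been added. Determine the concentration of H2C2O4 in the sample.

n(KMnO4) = 0.04799 x 0.01871 = 0.0008979 mol.
From the balanced equation, 2 mol KMnO4 reacts with 5 mol H2C2O4, so n(H2C2O4) = 0.0008979 x 5/2 = 0.002245 mol.
[H2C2O4] = 0.002245 / 0.01566 L = 0.143 M.

0.143 M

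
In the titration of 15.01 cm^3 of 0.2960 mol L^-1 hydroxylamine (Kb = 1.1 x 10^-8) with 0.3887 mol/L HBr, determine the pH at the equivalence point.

3.41

n(NH2OH) = 0.2960 x 0.01501 = 0.004443 mol; V(HBr) at equivalence = 0.004443/0.3887 = 0.01143 L.
At equivalence the base is fully converted to NH3OH+; total volume = 0.02644 L, so [NH3OH+] = 0.004443/0.02644 = 0.1680 M.
Ka(NH3OH+) = Kw/Kb = 1.0e-14 / 1.1 x 10^-8 = 9.09e-7.
[H^+] = sqrt(Ka x [NH3OH+]) = sqrt(9.09e-7 x 0.1680) = 0.000391 M.
pH = -log(0.000391) = 3.41.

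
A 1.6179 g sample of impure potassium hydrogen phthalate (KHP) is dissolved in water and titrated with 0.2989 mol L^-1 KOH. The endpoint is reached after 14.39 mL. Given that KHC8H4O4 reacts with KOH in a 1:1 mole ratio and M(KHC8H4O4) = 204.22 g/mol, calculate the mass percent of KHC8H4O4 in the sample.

54.3%

n(KOH) = 0.2989 x 0.01439 = 0.004301 mol.
n(KHC8H4O4) = 0.004301 / 1 = 0.004301 mol.
mass of KHC8H4O4 = 0.004301 x 204.22 = 0.8784 g.
% purity = 0.8784 / 1.6179 x 100 = 54.3%.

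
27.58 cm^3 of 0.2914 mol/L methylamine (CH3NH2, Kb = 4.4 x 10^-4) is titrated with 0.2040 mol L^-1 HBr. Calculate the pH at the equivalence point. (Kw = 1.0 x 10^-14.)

n(CH3NH2) = 0.2914 x 0.02758 = 0.008037 mol; V(HBr) at equivalence = 0.008037/0.2040 = 0.03940 L.
At equivalence the base is fully converted to CH3NH3+; total volume = 0.06698 L, so [CH3NH3+] = 0.008037/0.06698 = 0.1200 M.
Ka(CH3NH3+) = Kw/Kb = 1.0e-14 / 4.4 x 10^-4 = 2.27e-11.
[H^+] = sqrt(Ka x [CH3NH3+]) = sqrt(2.27e-11 x 0.1200) = 1.65e-6 M.
pH = -log(1.65e-6) = 5.78.

5.78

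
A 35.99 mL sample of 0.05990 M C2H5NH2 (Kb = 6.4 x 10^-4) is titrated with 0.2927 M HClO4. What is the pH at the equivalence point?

6.05

n(C2H5NH2) = 0.05990 x 0.03599 = 0.002156 mol; V(HClO4) at equivalence = 0.002156/0.2927 = 0.007365 L.
At equivalence the base is fully converted to C2H5NH3+; total volume = 0.04336 L, so [C2H5NH3+] = 0.002156/0.04336 = 0.04972 M.
Ka(C2H5NH3+) = Kw/Kb = 1.0e-14 / 6.4 x 10^-4 = 1.56e-11.
[H^+] = sqrt(Ka x [C2H5NH3+]) = sqrt(1.56e-11 x 0.04972) = 8.81e-7 M.
pH = -log(8.81e-7) = 6.05.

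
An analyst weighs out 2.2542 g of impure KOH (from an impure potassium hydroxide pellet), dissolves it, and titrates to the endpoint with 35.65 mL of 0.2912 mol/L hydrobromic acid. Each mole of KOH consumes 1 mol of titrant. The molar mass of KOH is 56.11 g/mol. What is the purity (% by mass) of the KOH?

n(HBr) = 0.2912 x 0.03565 = 0.01038 mol.
n(KOH) = 0.01038 / 1 = 0.01038 mol.
mass of KOH = 0.01038 x 56.11 = 0.5825 g.
% purity = 0.5825 / 2.2542 x 100 = 25.8%.

25.8%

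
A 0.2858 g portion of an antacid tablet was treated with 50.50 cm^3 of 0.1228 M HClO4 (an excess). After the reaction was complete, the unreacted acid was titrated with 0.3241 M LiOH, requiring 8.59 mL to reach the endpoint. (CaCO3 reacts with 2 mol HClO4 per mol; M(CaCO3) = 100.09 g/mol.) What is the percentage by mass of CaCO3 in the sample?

Total n(HClO4) added = 0.1228 x 0.05050 = 0.006201 mol.
n(LiOH) used = 0.3241 x 0.008590 = 0.002784 mol, which equals the excess n(HClO4).
So n(HClO4) consumed by the sample = 0.006201 - 0.002784 = 0.003417 mol.
n(CaCO3) = 0.003417 / 2 = 0.001709 mol.
mass CaCO3 = 0.001709 x 100.09 = 0.1710 g, so %CaCO3 = 0.1710/0.2858 x 100 = 59.8%.

59.8%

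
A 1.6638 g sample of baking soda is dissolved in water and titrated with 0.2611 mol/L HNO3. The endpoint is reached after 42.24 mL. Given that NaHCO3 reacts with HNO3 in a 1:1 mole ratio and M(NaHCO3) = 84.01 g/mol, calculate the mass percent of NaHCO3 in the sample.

55.7%

n(HNO3) = 0.2611 x 0.04224 = 0.01103 mol.
n(NaHCO3) = 0.01103 / 1 = 0.01103 mol.
mass of NaHCO3 = 0.01103 x 84.01 = 0.9265 g.
% purity = 0.9265 / 1.6638 x 100 = 55.7%.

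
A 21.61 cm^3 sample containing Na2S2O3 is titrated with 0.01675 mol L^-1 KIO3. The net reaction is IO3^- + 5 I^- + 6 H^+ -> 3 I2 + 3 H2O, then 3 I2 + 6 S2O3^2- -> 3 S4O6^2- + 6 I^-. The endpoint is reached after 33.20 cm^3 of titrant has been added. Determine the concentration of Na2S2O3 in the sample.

0.154 M

n(KIO3) = 0.01675 x 0.03320 = 0.0005561 mol.
From the balanced equation, 1 mol KIO3 reacts with 6 mol Na2S2O3, so n(Na2S2O3) = 0.0005561 x 6/1 = 0.003337 mol.
[Na2S2O3] = 0.003337 / 0.02161 L = 0.154 M.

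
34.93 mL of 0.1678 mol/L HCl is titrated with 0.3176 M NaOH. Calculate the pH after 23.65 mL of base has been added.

n(acid) = 0.1678 x 0.03493 = 0.005861 mol; n(NaOH) added = 0.3176 x 0.02365 = 0.007511 mol.
Base is in excess by 0.007511 - 0.005861 = 0.001650 mol in a total volume of 0.05858 L.
[OH^-] = 0.001650/0.05858 = 0.02817 M, so pOH = 1.55 and pH = 14.00 - 1.55 = 12.45.

12.45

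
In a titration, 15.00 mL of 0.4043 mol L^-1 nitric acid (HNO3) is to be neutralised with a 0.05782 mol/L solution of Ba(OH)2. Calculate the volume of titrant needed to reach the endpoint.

52.4 mL

n(HNO3) = 0.4043 mol/L x 0.01500 L = 0.006064 mol.
The neutralisation is 2 HNO3 : 1 Ba(OH)2, so n(Ba(OH)2) = 0.006064 x 1/2 = 0.003032 mol.
V(Ba(OH)2) = 0.003032 / 0.05782 = 0.05244 L = 52.4 mL.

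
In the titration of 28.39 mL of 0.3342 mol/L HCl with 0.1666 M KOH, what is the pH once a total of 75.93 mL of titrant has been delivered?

n(acid) = 0.3342 x 0.02839 = 0.009488 mol; n(KOH) added = 0.1666 x 0.07593 = 0.01265 mol.
Base is in excess by 0.01265 - 0.009488 = 0.003162 mol in a total volume of 0.1043 L.
[OH^-] = 0.003162/0.1043 = 0.03031 M, so pOH = 1.52 and pH = 14.00 - 1.52 = 12.48.

12.48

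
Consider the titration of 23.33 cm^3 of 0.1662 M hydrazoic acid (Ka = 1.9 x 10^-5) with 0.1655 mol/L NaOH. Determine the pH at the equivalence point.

8.82

n(HN3) = 0.1662 x 0.02333 = 0.003877 mol; V(NaOH) at equivalence = 0.003877/0.1655 = 0.02343 L.
At equivalence all the acid is converted to N3-; total volume = 0.02333 + 0.02343 = 0.04676 L, so [N3-] = 0.003877/0.04676 = 0.08292 M.
Kb = Kw/Ka = 1.0e-14 / 1.9 x 10^-5 = 5.26e-10.
[OH^-] = sqrt(Kb x [N3-]) = sqrt(5.26e-10 x 0.08292) = 6.61e-6 M.
pOH = 5.18, so pH = 14.00 - 5.18 = 8.82.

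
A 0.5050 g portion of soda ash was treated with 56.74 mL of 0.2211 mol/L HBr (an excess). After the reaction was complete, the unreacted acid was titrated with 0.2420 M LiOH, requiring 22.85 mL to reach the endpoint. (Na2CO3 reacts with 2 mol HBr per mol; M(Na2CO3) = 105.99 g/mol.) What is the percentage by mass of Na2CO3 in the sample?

Total n(HBr) added = 0.2211 x 0.05674 = 0.01255 mol.
n(LiOH) used = 0.2420 x 0.02285 = 0.005530 mol, which equals the excess n(HBr).
So n(HBr) consumed by the sample = 0.01255 - 0.005530 = 0.007016 mol.
n(Na2CO3) = 0.007016 / 2 = 0.003508 mol.
mass Na2CO3 = 0.003508 x 105.99 = 0.3718 g, so %Na2CO3 = 0.3718/0.5050 x 100 = 73.6%.

73.6%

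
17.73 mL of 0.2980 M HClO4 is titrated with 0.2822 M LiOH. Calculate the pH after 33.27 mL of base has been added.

12.91

n(acid) = 0.2980 x 0.01773 = 0.005284 mol; n(LiOH) added = 0.2822 x 0.03327 = 0.009389 mol.
Base is in excess by 0.009389 - 0.005284 = 0.004105 mol in a total volume of 0.05100 L.
[OH^-] = 0.004105/0.05100 = 0.08050 M, so pOH = 1.09 and pH = 14.00 - 1.09 = 12.91.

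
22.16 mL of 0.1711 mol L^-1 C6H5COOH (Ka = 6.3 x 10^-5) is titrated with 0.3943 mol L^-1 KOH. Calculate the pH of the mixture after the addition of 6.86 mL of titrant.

4.60

Initial n(C6H5COOH) = 0.1711 x 0.02216 = 0.003792 mol.
n(KOH) added = 0.3943 x 0.006860 = 0.002705 mol, converting that many moles of C6H5COOH to C6H5COO-.
Remaining n(C6H5COOH) = 0.001087 mol; n(C6H5COO-) = 0.002705 mol.
By Henderson-Hasselbalch, pH = pKa + log([A^-]/[HA]) = 4.20 + log(0.002705/0.001087) = 4.20 + (+0.40) = 4.60.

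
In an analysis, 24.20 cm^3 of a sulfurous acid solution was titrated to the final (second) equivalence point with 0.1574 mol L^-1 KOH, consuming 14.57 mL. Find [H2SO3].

n(KOH) = 0.1574 x 0.01457 = 0.002293 mol.
At the final (second) equivalence point, 2 mol OH^- react per mol H2SO3, so n(H2SO3) = 0.002293 / 2 = 0.001147 mol.
[H2SO3] = 0.001147 / 0.02420 L = 0.0474 M.

0.0474 M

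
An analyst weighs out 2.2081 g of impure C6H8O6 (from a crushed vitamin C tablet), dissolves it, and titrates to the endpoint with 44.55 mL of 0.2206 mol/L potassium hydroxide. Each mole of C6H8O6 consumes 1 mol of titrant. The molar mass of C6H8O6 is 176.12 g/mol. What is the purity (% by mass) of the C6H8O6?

n(KOH) = 0.2206 x 0.04455 = 0.009828 mol.
n(C6H8O6) = 0.009828 / 1 = 0.009828 mol.
mass of C6H8O6 = 0.009828 x 176.12 = 1.731 g.
% purity = 1.731 / 2.2081 x 100 = 78.4%.

78.4%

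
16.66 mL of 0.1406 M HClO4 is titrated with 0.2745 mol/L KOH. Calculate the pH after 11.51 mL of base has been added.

n(acid) = 0.1406 x 0.01666 = 0.002342 mol; n(KOH) added = 0.2745 x 0.01151 = 0.003159 mol.
Base is in excess by 0.003159 - 0.002342 = 0.0008171 mol in a total volume of 0.02817 L.
[OH^-] = 0.0008171/0.02817 = 0.02901 M, so pOH = 1.54 and pH = 14.00 - 1.54 = 12.46.

12.46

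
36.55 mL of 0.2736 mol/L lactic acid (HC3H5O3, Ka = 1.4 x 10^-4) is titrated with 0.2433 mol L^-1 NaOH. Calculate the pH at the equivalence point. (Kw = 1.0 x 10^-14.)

n(HC3H5O3) = 0.2736 x 0.03655 = 0.01000 mol; V(NaOH) at equivalence = 0.01000/0.2433 = 0.04110 L.
At equivalence all the acid is converted to C3H5O3-; total volume = 0.03655 + 0.04110 = 0.07765 L, so [C3H5O3-] = 0.01000/0.07765 = 0.1288 M.
Kb = Kw/Ka = 1.0e-14 / 1.4 x 10^-4 = 7.14e-11.
[OH^-] = sqrt(Kb x [C3H5O3-]) = sqrt(7.14e-11 x 0.1288) = 3.03e-6 M.
pOH = 5.52, so pH = 14.00 - 5.52 = 8.48.

8.48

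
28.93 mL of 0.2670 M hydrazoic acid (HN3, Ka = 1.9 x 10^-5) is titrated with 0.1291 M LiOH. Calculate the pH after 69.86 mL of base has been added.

12.12

n(acid) = 0.2670 x 0.02893 = 0.007724 mol; n(LiOH) added = 0.1291 x 0.06986 = 0.009019 mol.
Base is in excess by 0.009019 - 0.007724 = 0.001295 mol in a total volume of 0.09879 L.
[OH^-] = 0.001295/0.09879 = 0.01310 M, so pOH = 1.88 and pH = 14.00 - 1.88 = 12.12.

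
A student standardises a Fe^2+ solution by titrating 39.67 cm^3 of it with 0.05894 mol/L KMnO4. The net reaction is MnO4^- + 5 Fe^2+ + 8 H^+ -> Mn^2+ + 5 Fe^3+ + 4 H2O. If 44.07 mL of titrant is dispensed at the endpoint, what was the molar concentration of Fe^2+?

0.327 M

n(KMnO4) = 0.05894 x 0.04407 = 0.002597 mol.
From the balanced equation, 1 mol KMnO4 reacts with 5 mol Fe^2+, so n(Fe^2+) = 0.002597 x 5/1 = 0.01299 mol.
[Fe^2+] = 0.01299 / 0.03967 L = 0.327 M.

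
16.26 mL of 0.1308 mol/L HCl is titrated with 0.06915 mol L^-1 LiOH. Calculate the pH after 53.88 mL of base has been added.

n(acid) = 0.1308 x 0.01626 = 0.002127 mol; n(LiOH) added = 0.06915 x 0.05388 = 0.003726 mol.
Base is in excess by 0.003726 - 0.002127 = 0.001599 mol in a total volume of 0.07014 L.
[OH^-] = 0.001599/0.07014 = 0.02280 M, so pOH = 1.64 and pH = 14.00 - 1.64 = 12.36.

12.36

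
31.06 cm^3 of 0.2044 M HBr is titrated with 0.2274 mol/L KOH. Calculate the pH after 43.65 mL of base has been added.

12.68

n(acid) = 0.2044 x 0.03106 = 0.006349 mol; n(KOH) added = 0.2274 x 0.04365 = 0.009926 mol.
Base is in excess by 0.009926 - 0.006349 = 0.003577 mol in a total volume of 0.07471 L.
[OH^-] = 0.003577/0.07471 = 0.04788 M, so pOH = 1.32 and pH = 14.00 - 1.32 = 12.68.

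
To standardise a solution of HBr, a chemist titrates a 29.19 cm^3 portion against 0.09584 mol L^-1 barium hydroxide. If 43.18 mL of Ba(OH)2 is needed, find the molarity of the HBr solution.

n(Ba(OH)2) delivered = 0.09584 x 0.04318 = 0.004138 mol.
The reaction is 2 HBr + 1 Ba(OH)2, so n(HBr) = 0.004138 x 2/1 = 0.008277 mol.
[HBr] = 0.008277 mol / 0.02919 L = 0.284 M.

0.284 M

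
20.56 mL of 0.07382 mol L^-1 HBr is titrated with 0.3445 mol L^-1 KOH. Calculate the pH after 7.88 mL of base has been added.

12.62

n(acid) = 0.07382 x 0.02056 = 0.001518 mol; n(KOH) added = 0.3445 x 0.007880 = 0.002715 mol.
Base is in excess by 0.002715 - 0.001518 = 0.001197 mol in a total volume of 0.02844 L.
[OH^-] = 0.001197/0.02844 = 0.04209 M, so pOH = 1.38 and pH = 14.00 - 1.38 = 12.62.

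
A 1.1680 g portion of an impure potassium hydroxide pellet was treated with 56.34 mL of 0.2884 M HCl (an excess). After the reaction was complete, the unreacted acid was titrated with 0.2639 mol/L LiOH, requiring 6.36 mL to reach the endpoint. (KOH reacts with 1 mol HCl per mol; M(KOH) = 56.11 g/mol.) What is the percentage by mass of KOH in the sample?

Total n(HCl) added = 0.2884 x 0.05634 = 0.01625 mol.
n(LiOH) used = 0.2639 x 0.006360 = 0.001678 mol, which equals the excess n(HCl).
So n(HCl) consumed by the sample = 0.01625 - 0.001678 = 0.01457 mol.
n(KOH) = 0.01457 / 1 = 0.01457 mol.
mass KOH = 0.01457 x 56.11 = 0.8175 g, so %KOH = 0.8175/1.1680 x 100 = 70.0%.

70.0%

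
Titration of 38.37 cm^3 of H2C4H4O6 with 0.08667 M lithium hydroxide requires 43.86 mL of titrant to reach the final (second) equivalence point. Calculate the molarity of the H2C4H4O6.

n(LiOH) = 0.08667 x 0.04386 = 0.003801 mol.
At the final (second) equivalence point, 2 mol OH^- react per mol H2C4H4O6, so n(H2C4H4O6) = 0.003801 / 2 = 0.001901 mol.
[H2C4H4O6] = 0.001901 / 0.03837 L = 0.0495 M.

0.0495 M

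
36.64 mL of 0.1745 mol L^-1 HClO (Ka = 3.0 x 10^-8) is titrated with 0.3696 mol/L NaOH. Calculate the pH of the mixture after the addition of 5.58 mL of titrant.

7.20

Initial n(HClO) = 0.1745 x 0.03664 = 0.006394 mol.
n(NaOH) added = 0.3696 x 0.005580 = 0.002062 mol, converting that many moles of HClO to ClO-.
Remaining n(HClO) = 0.004331 mol; n(ClO-) = 0.002062 mol.
By Henderson-Hasselbalch, pH = pKa + log([A^-]/[HA]) = 7.52 + log(0.002062/0.004331) = 7.52 + (-0.32) = 7.20.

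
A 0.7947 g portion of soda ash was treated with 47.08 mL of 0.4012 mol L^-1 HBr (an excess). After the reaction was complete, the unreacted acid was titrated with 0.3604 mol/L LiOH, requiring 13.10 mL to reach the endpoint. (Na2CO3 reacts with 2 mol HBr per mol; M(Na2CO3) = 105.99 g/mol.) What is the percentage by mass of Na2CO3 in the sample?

94.5%

Total n(HBr) added = 0.4012 x 0.04708 = 0.01889 mol.
n(LiOH) used = 0.3604 x 0.01310 = 0.004721 mol, which equals the excess n(HBr).
So n(HBr) consumed by the sample = 0.01889 - 0.004721 = 0.01417 mol.
n(Na2CO3) = 0.01417 / 2 = 0.007084 mol.
mass Na2CO3 = 0.007084 x 105.99 = 0.7508 g, so %Na2CO3 = 0.7508/0.7947 x 100 = 94.5%.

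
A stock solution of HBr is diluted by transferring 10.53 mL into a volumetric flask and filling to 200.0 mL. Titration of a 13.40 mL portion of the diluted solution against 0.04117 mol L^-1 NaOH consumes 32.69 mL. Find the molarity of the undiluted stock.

n(NaOH) = 0.04117 x 0.03269 = 0.001346 mol.
n(HBr) in the aliquot = 0.001346 mol.
[diluted HBr] = 0.001346 / 0.01340 = 0.1004 M.
Dilution factor = 200.0/10.53 = 18.99, so [stock] = 0.1004 x 18.99 = 1.91 M.

1.91 M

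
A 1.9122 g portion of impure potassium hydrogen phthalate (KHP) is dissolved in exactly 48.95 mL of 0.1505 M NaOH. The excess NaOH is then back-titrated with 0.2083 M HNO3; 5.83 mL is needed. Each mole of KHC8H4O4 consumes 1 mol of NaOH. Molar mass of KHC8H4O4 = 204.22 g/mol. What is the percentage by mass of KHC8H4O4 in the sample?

65.7%

Total n(NaOH) added = 0.1505 x 0.04895 = 0.007367 mol.
n(HNO3) used = 0.2083 x 0.005830 = 0.001214 mol, which equals the excess n(NaOH).
So n(NaOH) consumed by the sample = 0.007367 - 0.001214 = 0.006153 mol.
n(KHC8H4O4) = 0.006153 / 1 = 0.006153 mol.
mass KHC8H4O4 = 0.006153 x 204.22 = 1.256 g, so %KHC8H4O4 = 1.256/1.9122 x 100 = 65.7%.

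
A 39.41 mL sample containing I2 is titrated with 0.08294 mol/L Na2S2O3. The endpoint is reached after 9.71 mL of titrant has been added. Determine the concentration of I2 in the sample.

0.0102 M

n(Na2S2O3) = 0.08294 x 0.009710 = 0.0008053 mol.
From the balanced equation, 2 mol Na2S2O3 reacts with 1 mol I2, so n(I2) = 0.0008053 x 1/2 = 0.0004027 mol.
[I2] = 0.0004027 / 0.03941 L = 0.0102 M.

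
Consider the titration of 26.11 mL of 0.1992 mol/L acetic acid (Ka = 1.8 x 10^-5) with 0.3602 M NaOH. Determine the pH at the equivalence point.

n(CH3COOH) = 0.1992 x 0.02611 = 0.005201 mol; V(NaOH) at equivalence = 0.005201/0.3602 = 0.01444 L.
At equivalence all the acid is converted to CH3COO-; total volume = 0.02611 + 0.01444 = 0.04055 L, so [CH3COO-] = 0.005201/0.04055 = 0.1283 M.
Kb = Kw/Ka = 1.0e-14 / 1.8 x 10^-5 = 5.56e-10.
[OH^-] = sqrt(Kb x [CH3COO-]) = sqrt(5.56e-10 x 0.1283) = 8.44e-6 M.
pOH = 5.07, so pH = 14.00 - 5.07 = 8.93.

8.93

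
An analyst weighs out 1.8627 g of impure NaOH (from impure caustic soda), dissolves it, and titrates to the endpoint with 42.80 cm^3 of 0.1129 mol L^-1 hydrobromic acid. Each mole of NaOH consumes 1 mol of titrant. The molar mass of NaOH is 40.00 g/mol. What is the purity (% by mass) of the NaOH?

n(HBr) = 0.1129 x 0.04280 = 0.004832 mol.
n(NaOH) = 0.004832 / 1 = 0.004832 mol.
mass of NaOH = 0.004832 x 40.00 = 0.1933 g.
% purity = 0.1933 / 1.8627 x 100 = 10.4%.

10.4%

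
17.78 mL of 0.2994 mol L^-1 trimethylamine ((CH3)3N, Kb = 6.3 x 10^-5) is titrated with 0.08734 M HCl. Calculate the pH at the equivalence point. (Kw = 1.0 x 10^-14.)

5.48

n((CH3)3N) = 0.2994 x 0.01778 = 0.005323 mol; V(HCl) at equivalence = 0.005323/0.08734 = 0.06095 L.
At equivalence the base is fully converted to (CH3)3NH+; total volume = 0.07873 L, so [(CH3)3NH+] = 0.005323/0.07873 = 0.06762 M.
Ka((CH3)3NH+) = Kw/Kb = 1.0e-14 / 6.3 x 10^-5 = 1.59e-10.
[H^+] = sqrt(Ka x [(CH3)3NH+]) = sqrt(1.59e-10 x 0.06762) = 3.28e-6 M.
pH = -log(3.28e-6) = 5.48.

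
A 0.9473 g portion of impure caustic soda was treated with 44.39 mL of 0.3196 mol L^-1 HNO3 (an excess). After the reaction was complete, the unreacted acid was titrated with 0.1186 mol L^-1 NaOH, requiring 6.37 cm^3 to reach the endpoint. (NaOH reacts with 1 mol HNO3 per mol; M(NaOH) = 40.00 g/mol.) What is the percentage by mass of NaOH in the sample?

Total n(HNO3) added = 0.3196 x 0.04439 = 0.01419 mol.
n(NaOH) used = 0.1186 x 0.006370 = 0.0007555 mol, which equals the excess n(HNO3).
So n(HNO3) consumed by the sample = 0.01419 - 0.0007555 = 0.01343 mol.
n(NaOH) = 0.01343 / 1 = 0.01343 mol.
mass NaOH = 0.01343 x 40.00 = 0.5373 g, so %NaOH = 0.5373/0.9473 x 100 = 56.7%.

56.7%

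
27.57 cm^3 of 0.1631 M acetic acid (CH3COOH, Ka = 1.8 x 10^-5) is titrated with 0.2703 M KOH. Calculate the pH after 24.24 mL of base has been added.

12.60

n(acid) = 0.1631 x 0.02757 = 0.004497 mol; n(KOH) added = 0.2703 x 0.02424 = 0.006552 mol.
Base is in excess by 0.006552 - 0.004497 = 0.002055 mol in a total volume of 0.05181 L.
[OH^-] = 0.002055/0.05181 = 0.03967 M, so pOH = 1.40 and pH = 14.00 - 1.40 = 12.60.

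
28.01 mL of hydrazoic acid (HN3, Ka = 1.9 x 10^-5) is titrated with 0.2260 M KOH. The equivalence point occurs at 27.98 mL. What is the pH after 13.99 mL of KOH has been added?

13.99 mL is exactly half the equivalence volume (27.98/2), i.e. the half-equivalence point.
There, n(HA) = n(A^-), so pH = pKa = -log(1.9 x 10^-5) = 4.72.

4.72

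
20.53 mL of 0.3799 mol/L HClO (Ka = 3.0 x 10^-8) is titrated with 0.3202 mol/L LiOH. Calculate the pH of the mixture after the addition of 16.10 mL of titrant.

7.81

Initial n(HClO) = 0.3799 x 0.02053 = 0.007799 mol.
n(LiOH) added = 0.3202 x 0.01610 = 0.005155 mol, converting that many moles of HClO to ClO-.
Remaining n(HClO) = 0.002644 mol; n(ClO-) = 0.005155 mol.
By Henderson-Hasselbalch, pH = pKa + log([A^-]/[HA]) = 7.52 + log(0.005155/0.002644) = 7.52 + (+0.29) = 7.81.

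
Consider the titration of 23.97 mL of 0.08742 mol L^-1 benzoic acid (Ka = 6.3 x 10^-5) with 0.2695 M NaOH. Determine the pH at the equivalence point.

n(C6H5COOH) = 0.08742 x 0.02397 = 0.002095 mol; V(NaOH) at equivalence = 0.002095/0.2695 = 0.007775 L.
At equivalence all the acid is converted to C6H5COO-; total volume = 0.02397 + 0.007775 = 0.03175 L, so [C6H5COO-] = 0.002095/0.03175 = 0.06601 M.
Kb = Kw/Ka = 1.0e-14 / 6.3 x 10^-5 = 1.59e-10.
[OH^-] = sqrt(Kb x [C6H5COO-]) = sqrt(1.59e-10 x 0.06601) = 3.24e-6 M.
pOH = 5.49, so pH = 14.00 - 5.49 = 8.51.

8.51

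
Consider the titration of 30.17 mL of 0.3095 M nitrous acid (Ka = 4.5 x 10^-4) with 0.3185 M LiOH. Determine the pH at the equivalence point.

8.27

n(HNO2) = 0.3095 x 0.03017 = 0.009338 mol; V(LiOH) at equivalence = 0.009338/0.3185 = 0.02932 L.
At equivalence all the acid is converted to NO2-; total volume = 0.03017 + 0.02932 = 0.05949 L, so [NO2-] = 0.009338/0.05949 = 0.1570 M.
Kb = Kw/Ka = 1.0e-14 / 4.5 x 10^-4 = 2.22e-11.
[OH^-] = sqrt(Kb x [NO2-]) = sqrt(2.22e-11 x 0.1570) = 1.87e-6 M.
pOH = 5.73, so pH = 14.00 - 5.73 = 8.27.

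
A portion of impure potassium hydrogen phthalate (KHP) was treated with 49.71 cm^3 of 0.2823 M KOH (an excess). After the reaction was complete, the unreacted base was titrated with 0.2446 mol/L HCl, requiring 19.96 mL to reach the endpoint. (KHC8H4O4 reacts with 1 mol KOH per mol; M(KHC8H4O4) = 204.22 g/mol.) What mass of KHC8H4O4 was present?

Total n(KOH) added = 0.2823 x 0.04971 = 0.01403 mol.
n(HCl) used = 0.2446 x 0.01996 = 0.004882 mol, which equals the excess n(KOH).
So n(KOH) consumed by the sample = 0.01403 - 0.004882 = 0.009151 mol.
n(KHC8H4O4) = 0.009151 / 1 = 0.009151 mol.
mass = 0.009151 mol x 204.22 g/mol = 1.87 g.

1.87 g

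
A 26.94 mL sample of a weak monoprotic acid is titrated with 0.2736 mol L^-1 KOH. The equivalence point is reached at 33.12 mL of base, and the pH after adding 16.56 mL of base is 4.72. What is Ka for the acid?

16.56 mL is half of the equivalence volume, so this is the half-equivalence point where [HA] = [A^-].
At half-equivalence pH = pKa, so pKa = 4.72.
Ka = 10^(-4.72) = 1.9 x 10^-5.

1.9 x 10^-5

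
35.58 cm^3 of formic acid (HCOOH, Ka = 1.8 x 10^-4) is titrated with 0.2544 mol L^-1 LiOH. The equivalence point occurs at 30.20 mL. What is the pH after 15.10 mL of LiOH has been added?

3.74

15.10 mL is exactly half the equivalence volume (30.20/2), i.e. the half-equivalence point.
There, n(HA) = n(A^-), so pH = pKa = -log(1.8 x 10^-4) = 3.74.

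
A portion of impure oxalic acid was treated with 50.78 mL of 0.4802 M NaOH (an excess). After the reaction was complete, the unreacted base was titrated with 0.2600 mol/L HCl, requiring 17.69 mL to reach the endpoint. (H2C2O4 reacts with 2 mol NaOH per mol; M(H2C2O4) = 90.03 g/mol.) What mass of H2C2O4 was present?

0.891 g

Total n(NaOH) added = 0.4802 x 0.05078 = 0.02438 mol.
n(HCl) used = 0.2600 x 0.01769 = 0.004599 mol, which equals the excess n(NaOH).
So n(NaOH) consumed by the sample = 0.02438 - 0.004599 = 0.01979 mol.
n(H2C2O4) = 0.01979 / 2 = 0.009893 mol.
mass = 0.009893 mol x 90.03 g/mol = 0.891 g.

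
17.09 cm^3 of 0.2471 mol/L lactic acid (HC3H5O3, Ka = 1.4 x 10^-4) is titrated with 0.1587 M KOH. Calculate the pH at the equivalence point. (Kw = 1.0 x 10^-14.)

8.42

n(HC3H5O3) = 0.2471 x 0.01709 = 0.004223 mol; V(KOH) at equivalence = 0.004223/0.1587 = 0.02661 L.
At equivalence all the acid is converted to C3H5O3-; total volume = 0.01709 + 0.02661 = 0.04370 L, so [C3H5O3-] = 0.004223/0.04370 = 0.09664 M.
Kb = Kw/Ka = 1.0e-14 / 1.4 x 10^-4 = 7.14e-11.
[OH^-] = sqrt(Kb x [C3H5O3-]) = sqrt(7.14e-11 x 0.09664) = 2.63e-6 M.
pOH = 5.58, so pH = 14.00 - 5.58 = 8.42.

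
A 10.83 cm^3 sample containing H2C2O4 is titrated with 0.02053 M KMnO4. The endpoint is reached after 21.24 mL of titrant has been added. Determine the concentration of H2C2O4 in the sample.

n(KMnO4) = 0.02053 x 0.02124 = 0.0004361 mol.
From the balanced equation, 2 mol KMnO4 reacts with 5 mol H2C2O4, so n(H2C2O4) = 0.0004361 x 5/2 = 0.001090 mol.
[H2C2O4] = 0.001090 / 0.01083 L = 0.101 M.

0.101 M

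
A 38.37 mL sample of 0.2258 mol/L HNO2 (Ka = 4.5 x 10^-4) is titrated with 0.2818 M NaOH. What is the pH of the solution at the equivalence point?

n(HNO2) = 0.2258 x 0.03837 = 0.008664 mol; V(NaOH) at equivalence = 0.008664/0.2818 = 0.03075 L.
At equivalence all the acid is converted to NO2-; total volume = 0.03837 + 0.03075 = 0.06912 L, so [NO2-] = 0.008664/0.06912 = 0.1254 M.
Kb = Kw/Ka = 1.0e-14 / 4.5 x 10^-4 = 2.22e-11.
[OH^-] = sqrt(Kb x [NO2-]) = sqrt(2.22e-11 x 0.1254) = 1.67e-6 M.
pOH = 5.78, so pH = 14.00 - 5.78 = 8.22.

8.22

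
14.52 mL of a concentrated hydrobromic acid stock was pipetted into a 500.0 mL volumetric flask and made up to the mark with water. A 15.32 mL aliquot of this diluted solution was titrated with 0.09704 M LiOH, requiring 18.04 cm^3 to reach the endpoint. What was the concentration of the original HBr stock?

3.93 M

n(LiOH) = 0.09704 x 0.01804 = 0.001751 mol.
n(HBr) in the aliquot = 0.001751 mol.
[diluted HBr] = 0.001751 / 0.01532 = 0.1143 M.
Dilution factor = 500.0/14.52 = 34.44, so [stock] = 0.1143 x 34.44 = 3.93 M.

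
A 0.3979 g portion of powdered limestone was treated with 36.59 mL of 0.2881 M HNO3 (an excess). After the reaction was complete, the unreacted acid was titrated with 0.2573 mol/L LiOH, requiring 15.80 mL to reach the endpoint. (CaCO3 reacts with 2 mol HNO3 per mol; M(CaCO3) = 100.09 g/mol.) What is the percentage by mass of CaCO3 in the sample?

81.5%

Total n(HNO3) added = 0.2881 x 0.03659 = 0.01054 mol.
n(LiOH) used = 0.2573 x 0.01580 = 0.004065 mol, which equals the excess n(HNO3).
So n(HNO3) consumed by the sample = 0.01054 - 0.004065 = 0.006476 mol.
n(CaCO3) = 0.006476 / 2 = 0.003238 mol.
mass CaCO3 = 0.003238 x 100.09 = 0.3241 g, so %CaCO3 = 0.3241/0.3979 x 100 = 81.5%.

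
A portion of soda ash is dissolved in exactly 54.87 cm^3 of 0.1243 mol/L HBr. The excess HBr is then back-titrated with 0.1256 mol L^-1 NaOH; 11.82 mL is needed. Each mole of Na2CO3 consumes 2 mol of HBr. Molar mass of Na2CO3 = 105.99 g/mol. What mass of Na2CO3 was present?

Total n(HBr) added = 0.1243 x 0.05487 = 0.006820 mol.
n(NaOH) used = 0.1256 x 0.01182 = 0.001485 mol, which equals the excess n(HBr).
So n(HBr) consumed by the sample = 0.006820 - 0.001485 = 0.005336 mol.
n(Na2CO3) = 0.005336 / 2 = 0.002668 mol.
mass = 0.002668 mol x 105.99 g/mol = 0.283 g.

0.283 g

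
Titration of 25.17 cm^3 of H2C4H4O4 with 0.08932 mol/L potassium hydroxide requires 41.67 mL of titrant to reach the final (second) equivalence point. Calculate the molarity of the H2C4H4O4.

n(KOH) = 0.08932 x 0.04167 = 0.003722 mol.
At the final (second) equivalence point, 2 mol OH^- react per mol H2C4H4O4, so n(H2C4H4O4) = 0.003722 / 2 = 0.001861 mol.
[H2C4H4O4] = 0.001861 / 0.02517 L = 0.0739 M.

0.0739 M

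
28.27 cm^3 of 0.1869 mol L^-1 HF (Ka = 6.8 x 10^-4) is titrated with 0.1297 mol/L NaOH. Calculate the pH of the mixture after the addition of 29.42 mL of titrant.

3.58

Initial n(HF) = 0.1869 x 0.02827 = 0.005284 mol.
n(NaOH) added = 0.1297 x 0.02942 = 0.003816 mol, converting that many moles of HF to F-.
Remaining n(HF) = 0.001468 mol; n(F-) = 0.003816 mol.
By Henderson-Hasselbalch, pH = pKa + log([A^-]/[HA]) = 3.17 + log(0.003816/0.001468) = 3.17 + (+0.41) = 3.58.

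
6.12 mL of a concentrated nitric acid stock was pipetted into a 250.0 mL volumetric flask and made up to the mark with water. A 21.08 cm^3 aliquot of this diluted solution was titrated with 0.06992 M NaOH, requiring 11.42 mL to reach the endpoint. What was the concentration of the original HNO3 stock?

n(NaOH) = 0.06992 x 0.01142 = 0.0007985 mol.
n(HNO3) in the aliquot = 0.0007985 mol.
[diluted HNO3] = 0.0007985 / 0.02108 = 0.03788 M.
Dilution factor = 250.0/6.120 = 40.85, so [stock] = 0.03788 x 40.85 = 1.55 M.

1.55 M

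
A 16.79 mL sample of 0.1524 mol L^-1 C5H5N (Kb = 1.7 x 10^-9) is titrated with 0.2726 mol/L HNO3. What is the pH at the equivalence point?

3.12

n(C5H5N) = 0.1524 x 0.01679 = 0.002559 mol; V(HNO3) at equivalence = 0.002559/0.2726 = 0.009387 L.
At equivalence the base is fully converted to C5H5NH+; total volume = 0.02618 L, so [C5H5NH+] = 0.002559/0.02618 = 0.09775 M.
Ka(C5H5NH+) = Kw/Kb = 1.0e-14 / 1.7 x 10^-9 = 5.88e-6.
[H^+] = sqrt(Ka x [C5H5NH+]) = sqrt(5.88e-6 x 0.09775) = 0.000758 M.
pH = -log(0.000758) = 3.12.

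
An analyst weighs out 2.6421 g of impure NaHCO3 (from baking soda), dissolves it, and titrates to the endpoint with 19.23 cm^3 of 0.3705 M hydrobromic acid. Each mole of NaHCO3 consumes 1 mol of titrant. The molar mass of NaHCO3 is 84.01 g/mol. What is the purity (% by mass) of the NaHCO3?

n(HBr) = 0.3705 x 0.01923 = 0.007125 mol.
n(NaHCO3) = 0.007125 / 1 = 0.007125 mol.
mass of NaHCO3 = 0.007125 x 84.01 = 0.5985 g.
% purity = 0.5985 / 2.6421 x 100 = 22.7%.

22.7%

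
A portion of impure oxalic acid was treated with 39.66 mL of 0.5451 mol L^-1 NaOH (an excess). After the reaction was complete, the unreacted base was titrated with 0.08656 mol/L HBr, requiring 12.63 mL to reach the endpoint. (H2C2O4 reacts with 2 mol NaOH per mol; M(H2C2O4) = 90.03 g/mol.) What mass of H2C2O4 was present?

Total n(NaOH) added = 0.5451 x 0.03966 = 0.02162 mol.
n(HBr) used = 0.08656 x 0.01263 = 0.001093 mol, which equals the excess n(NaOH).
So n(NaOH) consumed by the sample = 0.02162 - 0.001093 = 0.02053 mol.
n(H2C2O4) = 0.02053 / 2 = 0.01026 mol.
mass = 0.01026 mol x 90.03 g/mol = 0.924 g.

0.924 g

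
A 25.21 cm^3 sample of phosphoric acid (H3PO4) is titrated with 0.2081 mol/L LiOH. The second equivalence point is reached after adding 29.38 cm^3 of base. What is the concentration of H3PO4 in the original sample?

n(LiOH) = 0.2081 x 0.02938 = 0.006114 mol.
At the second equivalence point, 2 mol OH^- react per mol H3PO4, so n(H3PO4) = 0.006114 / 2 = 0.003057 mol.
[H3PO4] = 0.003057 / 0.02521 L = 0.121 M.

0.121 M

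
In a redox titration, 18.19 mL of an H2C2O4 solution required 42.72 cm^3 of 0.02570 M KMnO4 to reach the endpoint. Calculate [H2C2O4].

0.151 M

n(KMnO4) = 0.02570 x 0.04272 = 0.001098 mol.
From the balanced equation, 2 mol KMnO4 reacts with 5 mol H2C2O4, so n(H2C2O4) = 0.001098 x 5/2 = 0.002745 mol.
[H2C2O4] = 0.002745 / 0.01819 L = 0.151 M.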